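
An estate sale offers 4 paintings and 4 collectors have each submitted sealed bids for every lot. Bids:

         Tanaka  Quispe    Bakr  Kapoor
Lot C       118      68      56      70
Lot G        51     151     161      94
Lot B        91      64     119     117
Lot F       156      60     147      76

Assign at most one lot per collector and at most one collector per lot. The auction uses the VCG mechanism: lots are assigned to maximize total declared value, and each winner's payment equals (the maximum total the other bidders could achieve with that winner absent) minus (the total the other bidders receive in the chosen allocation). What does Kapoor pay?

Kapoor pays $10.

Efficient allocation: Tanaka→Lot C ($118), Quispe→Lot G ($151), Bakr→Lot F ($147), Kapoor→Lot B ($117); total welfare W = $533.
Kapoor receives Lot B at value $117, so the others get W − 117 = $416.
Without Kapoor: best allocation of the remaining 3 bidders over all 4 lots is Tanaka→Lot F ($156), Quispe→Lot G ($151), Bakr→Lot B ($119), total $426.
VCG payment = (others' best without Kapoor) − (others' welfare with Kapoor) = 426 − 416 = $10.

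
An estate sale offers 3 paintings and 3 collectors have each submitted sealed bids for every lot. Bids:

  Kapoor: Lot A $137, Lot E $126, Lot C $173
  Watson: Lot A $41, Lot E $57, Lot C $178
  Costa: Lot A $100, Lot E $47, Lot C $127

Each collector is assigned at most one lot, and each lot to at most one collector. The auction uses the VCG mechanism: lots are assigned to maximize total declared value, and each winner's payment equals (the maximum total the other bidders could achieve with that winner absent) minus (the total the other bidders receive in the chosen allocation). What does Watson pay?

Watson pays $47.

Efficient allocation: Kapoor→Lot E ($126), Watson→Lot C ($178), Costa→Lot A ($100); total welfare W = $404.
Watson receives Lot C at value $178, so the others get W − 178 = $226.
Without Watson: best allocation of the remaining 2 bidders over all 3 lots is Kapoor→Lot C ($173), Costa→Lot A ($100), total $273.
VCG payment = (others' best without Watson) − (others' welfare with Watson) = 273 − 226 = $47.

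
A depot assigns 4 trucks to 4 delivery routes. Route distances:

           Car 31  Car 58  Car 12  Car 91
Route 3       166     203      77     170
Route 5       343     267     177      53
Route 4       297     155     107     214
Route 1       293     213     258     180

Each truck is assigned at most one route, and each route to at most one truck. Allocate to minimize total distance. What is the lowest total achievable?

Minimum total: 539 km

This is a one-to-one assignment (minimum-cost bipartite matching).
Optimal: Car 31→Route 3 (166 km), Car 58→Route 1 (213 km), Car 12→Route 4 (107 km), Car 91→Route 5 (53 km) — total 166+213+107+53 = 539 km.
Min-entry greedy (repeatedly take the single cheapest remaining cell) gives 578 km, worse by 39.
Swapping Car 91↔Car 58 (Car 91→Route 1 180 km, Car 58→Route 5 267 km) adds 181.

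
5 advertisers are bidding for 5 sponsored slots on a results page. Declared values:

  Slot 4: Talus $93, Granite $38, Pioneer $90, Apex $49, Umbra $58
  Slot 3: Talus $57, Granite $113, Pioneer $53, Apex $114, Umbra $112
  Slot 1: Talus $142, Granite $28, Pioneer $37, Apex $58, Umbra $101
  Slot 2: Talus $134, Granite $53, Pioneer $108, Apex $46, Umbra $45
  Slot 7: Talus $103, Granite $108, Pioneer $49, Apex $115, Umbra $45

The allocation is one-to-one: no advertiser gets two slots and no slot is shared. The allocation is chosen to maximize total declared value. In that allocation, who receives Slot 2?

Optimal: Talus→Slot 2 ($134), Granite→Slot 3 ($113), Pioneer→Slot 4 ($90), Apex→Slot 7 ($115), Umbra→Slot 1 ($101) — total 134+113+90+115+101 = $553.
Max-entry greedy (repeatedly take the single best remaining cell) gives $536, worse by 17.
Checked against all permutations: $553 is optimal.
Talus's own top slot is Slot 1 ($142), but forcing Talus→Slot 1 and reassigning the rest optimally gives only $536 — worse by 17.

Talus receives Slot 2.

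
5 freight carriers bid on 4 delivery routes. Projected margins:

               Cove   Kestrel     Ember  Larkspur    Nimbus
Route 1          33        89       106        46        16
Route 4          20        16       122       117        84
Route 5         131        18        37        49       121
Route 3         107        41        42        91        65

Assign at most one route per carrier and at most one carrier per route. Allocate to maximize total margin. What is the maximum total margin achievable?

Maximum total: $451k

Optimal: Ember→Route 1 ($106k), Larkspur→Route 4 ($117k), Nimbus→Route 5 ($121k), Cove→Route 3 ($107k) — total 106+117+121+107 = $451k.
Max-entry greedy (repeatedly take the single best remaining cell) gives $433k, worse by 18.
Next-best assignment: Kestrel→Route 1, Ember→Route 4, Nimbus→Route 5, Cove→Route 3 = $439k.
Every other assignment is strictly worse.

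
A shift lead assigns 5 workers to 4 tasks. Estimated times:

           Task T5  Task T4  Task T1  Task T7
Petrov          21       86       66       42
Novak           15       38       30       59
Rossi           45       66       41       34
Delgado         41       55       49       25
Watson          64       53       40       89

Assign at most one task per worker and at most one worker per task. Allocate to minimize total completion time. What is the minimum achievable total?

Minimum total: 124 min

Optimal: Petrov→Task T5 (21 min), Novak→Task T4 (38 min), Watson→Task T1 (40 min), Delgado→Task T7 (25 min) — total 21+38+40+25 = 124 min.
Row-greedy (each worker in turn takes its cheapest remaining task) gives 140 min, worse by 16.
No other one-to-one assignment undercuts 124 min.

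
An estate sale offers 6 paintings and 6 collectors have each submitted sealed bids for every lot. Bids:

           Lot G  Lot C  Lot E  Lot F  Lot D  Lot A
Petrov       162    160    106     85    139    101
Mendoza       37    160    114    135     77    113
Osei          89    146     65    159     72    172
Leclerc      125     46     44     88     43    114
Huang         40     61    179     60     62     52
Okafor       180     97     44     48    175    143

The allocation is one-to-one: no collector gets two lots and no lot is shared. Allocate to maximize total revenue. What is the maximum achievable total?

Optimal: Petrov→Lot G ($162), Mendoza→Lot C ($160), Osei→Lot F ($159), Leclerc→Lot A ($114), Huang→Lot E ($179), Okafor→Lot D ($175) — total 162+160+159+114+179+175 = $949.
Column-greedy (each lot in turn goes to its best remaining collector) gives $869, worse by 80.
Next-best assignment: Petrov→Lot C, Mendoza→Lot F, Osei→Lot A, Leclerc→Lot G, Huang→Lot E, Okafor→Lot D = $946.

Max total: $949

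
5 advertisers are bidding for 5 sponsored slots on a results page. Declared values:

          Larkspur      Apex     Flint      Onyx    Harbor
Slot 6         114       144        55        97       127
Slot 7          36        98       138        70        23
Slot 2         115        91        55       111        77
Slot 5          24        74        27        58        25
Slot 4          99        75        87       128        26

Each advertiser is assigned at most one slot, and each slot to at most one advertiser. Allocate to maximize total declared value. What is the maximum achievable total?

Max total: $582

Optimal: Larkspur→Slot 2 ($115), Apex→Slot 5 ($74), Flint→Slot 7 ($138), Onyx→Slot 4 ($128), Harbor→Slot 6 ($127) — total 115+74+138+128+127 = $582.
Row-greedy (each advertiser in turn takes its best remaining slot) gives $550, worse by 32.
Swapping Onyx↔Larkspur (Onyx→Slot 2 $111, Larkspur→Slot 4 $99) loses 33.
Checked against all permutations: $582 is optimal.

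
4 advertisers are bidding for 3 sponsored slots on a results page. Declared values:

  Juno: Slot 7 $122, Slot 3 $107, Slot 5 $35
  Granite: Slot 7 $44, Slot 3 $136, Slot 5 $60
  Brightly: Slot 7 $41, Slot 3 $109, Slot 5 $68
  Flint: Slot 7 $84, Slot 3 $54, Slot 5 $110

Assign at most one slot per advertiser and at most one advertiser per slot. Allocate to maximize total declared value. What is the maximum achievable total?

Max total: $368

Treat this as an assignment problem: match each advertiser to one slot.
Optimal: Juno→Slot 7 ($122), Granite→Slot 3 ($136), Flint→Slot 5 ($110) — total 122+136+110 = $368.
Row-greedy (each advertiser in turn takes its best remaining slot) gives $326, worse by 42.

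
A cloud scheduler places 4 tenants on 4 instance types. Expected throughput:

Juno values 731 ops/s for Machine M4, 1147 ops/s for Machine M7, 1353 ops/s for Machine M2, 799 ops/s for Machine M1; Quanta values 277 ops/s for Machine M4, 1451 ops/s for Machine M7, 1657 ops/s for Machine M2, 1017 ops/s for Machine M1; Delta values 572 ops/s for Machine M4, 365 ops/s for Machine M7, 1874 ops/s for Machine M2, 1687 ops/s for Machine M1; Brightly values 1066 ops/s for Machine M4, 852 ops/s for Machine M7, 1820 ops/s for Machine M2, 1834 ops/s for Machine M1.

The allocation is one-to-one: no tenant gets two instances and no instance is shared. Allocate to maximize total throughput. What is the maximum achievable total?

Maximum total: 5890 ops/s

Optimal: Juno→Machine M4 (731 ops/s), Quanta→Machine M7 (1451 ops/s), Delta→Machine M2 (1874 ops/s), Brightly→Machine M1 (1834 ops/s) — total 731+1451+1874+1834 = 5890 ops/s.
Next-best assignment: Juno→Machine M4, Quanta→Machine M7, Delta→Machine M1, Brightly→Machine M2 = 5689 ops/s.
Checked against all permutations: 5890 ops/s is optimal.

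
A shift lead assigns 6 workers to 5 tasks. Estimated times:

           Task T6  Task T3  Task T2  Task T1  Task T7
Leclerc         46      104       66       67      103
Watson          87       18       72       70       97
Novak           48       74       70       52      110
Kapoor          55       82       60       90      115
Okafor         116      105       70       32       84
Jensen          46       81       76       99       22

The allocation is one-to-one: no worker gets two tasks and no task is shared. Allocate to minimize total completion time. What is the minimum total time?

Minimum total: 178 min

Optimal: Leclerc→Task T6 (46 min), Watson→Task T3 (18 min), Kapoor→Task T2 (60 min), Okafor→Task T1 (32 min), Jensen→Task T7 (22 min) — total 46+18+60+32+22 = 178 min.
Row-greedy (each worker in turn takes its cheapest remaining task) gives 260 min, worse by 82.
Checked against all permutations: 178 min is optimal.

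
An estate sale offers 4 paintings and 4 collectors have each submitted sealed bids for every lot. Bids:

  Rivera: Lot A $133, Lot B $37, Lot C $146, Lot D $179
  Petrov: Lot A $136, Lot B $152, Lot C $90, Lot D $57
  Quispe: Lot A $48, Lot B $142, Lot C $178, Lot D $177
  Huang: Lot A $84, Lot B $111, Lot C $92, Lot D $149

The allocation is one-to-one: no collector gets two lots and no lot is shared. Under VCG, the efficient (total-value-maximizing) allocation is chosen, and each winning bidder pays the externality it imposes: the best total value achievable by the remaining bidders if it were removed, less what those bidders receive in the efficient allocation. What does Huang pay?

Huang pays $46.

Efficient allocation: Rivera→Lot A ($133), Petrov→Lot B ($152), Quispe→Lot C ($178), Huang→Lot D ($149); total welfare W = $612.
Huang receives Lot D at value $149, so the others get W − 149 = $463.
Without Huang: best allocation of the remaining 3 bidders over all 4 lots is Rivera→Lot D ($179), Petrov→Lot B ($152), Quispe→Lot C ($178), total $509.
VCG payment = (others' best without Huang) − (others' welfare with Huang) = 509 − 463 = $46.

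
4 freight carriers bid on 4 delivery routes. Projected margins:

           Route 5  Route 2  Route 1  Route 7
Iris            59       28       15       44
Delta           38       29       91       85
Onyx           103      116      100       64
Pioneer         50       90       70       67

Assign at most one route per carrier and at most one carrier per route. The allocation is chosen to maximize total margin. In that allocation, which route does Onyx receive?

This is a one-to-one assignment (maximum-weight bipartite matching).
Optimal: Iris→Route 5 ($59k), Delta→Route 7 ($85k), Onyx→Route 1 ($100k), Pioneer→Route 2 ($90k) — total 59+85+100+90 = $334k.
Row-greedy (each carrier in turn takes its best remaining route) gives $333k, worse by 1.
Every other assignment is strictly worse.
Onyx's own top route is Route 2 ($116k), but forcing Onyx→Route 2 and reassigning the rest optimally gives only $333k — worse by 1.

Onyx receives Route 1.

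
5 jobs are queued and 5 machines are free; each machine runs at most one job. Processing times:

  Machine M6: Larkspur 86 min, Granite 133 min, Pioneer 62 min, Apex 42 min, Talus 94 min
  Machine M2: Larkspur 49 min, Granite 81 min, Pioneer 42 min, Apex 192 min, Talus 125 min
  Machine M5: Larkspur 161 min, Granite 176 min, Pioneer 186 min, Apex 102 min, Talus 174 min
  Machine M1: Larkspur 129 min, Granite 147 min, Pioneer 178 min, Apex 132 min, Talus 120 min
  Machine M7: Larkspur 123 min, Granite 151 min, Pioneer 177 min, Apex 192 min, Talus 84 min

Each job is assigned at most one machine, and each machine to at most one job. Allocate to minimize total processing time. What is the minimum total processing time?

Min total: 444 min

Optimal: Larkspur→Machine M2 (49 min), Granite→Machine M1 (147 min), Pioneer→Machine M6 (62 min), Apex→Machine M5 (102 min), Talus→Machine M7 (84 min) — total 49+147+62+102+84 = 444 min.
Column-greedy (each machine in turn goes to its cheapest remaining job) gives 516 min, worse by 72.
Every other assignment is strictly worse.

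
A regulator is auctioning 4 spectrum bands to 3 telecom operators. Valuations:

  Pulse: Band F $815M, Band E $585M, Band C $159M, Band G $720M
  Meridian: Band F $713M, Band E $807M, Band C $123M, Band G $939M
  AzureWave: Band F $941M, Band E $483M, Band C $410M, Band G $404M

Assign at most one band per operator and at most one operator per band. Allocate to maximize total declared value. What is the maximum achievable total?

Optimal: Pulse→Band G ($720M), Meridian→Band E ($807M), AzureWave→Band F ($941M) — total 720+807+941 = $2468M.
Max-entry greedy (repeatedly take the single best remaining cell) gives $2465M, worse by 3.
Checked against all permutations: $2468M is optimal.

Maximum total: $2468M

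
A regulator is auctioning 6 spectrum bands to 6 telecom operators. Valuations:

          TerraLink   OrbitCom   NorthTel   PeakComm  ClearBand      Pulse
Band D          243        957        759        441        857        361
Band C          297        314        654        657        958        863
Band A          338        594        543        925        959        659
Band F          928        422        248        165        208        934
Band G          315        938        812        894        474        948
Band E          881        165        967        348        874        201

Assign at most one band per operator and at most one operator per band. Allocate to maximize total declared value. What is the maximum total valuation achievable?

This is the linear assignment problem.
Optimal: TerraLink→Band F ($928M), OrbitCom→Band D ($957M), NorthTel→Band E ($967M), PeakComm→Band A ($925M), ClearBand→Band C ($958M), Pulse→Band G ($948M) — total 928+957+967+925+958+948 = $5683M.
Column-greedy (each band in turn goes to its best remaining operator) gives $5467M, worse by 216.
Next-best assignment: TerraLink→Band F, OrbitCom→Band D, NorthTel→Band E, PeakComm→Band G, ClearBand→Band A, Pulse→Band C = $5568M.
Checked against all permutations: $5683M is optimal.

Maximum total: $5683M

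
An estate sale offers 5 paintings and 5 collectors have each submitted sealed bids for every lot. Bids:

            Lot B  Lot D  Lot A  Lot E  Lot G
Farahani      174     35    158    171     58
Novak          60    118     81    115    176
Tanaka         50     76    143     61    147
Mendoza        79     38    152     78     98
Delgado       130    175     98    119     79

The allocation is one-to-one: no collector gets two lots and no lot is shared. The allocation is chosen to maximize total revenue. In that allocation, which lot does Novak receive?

Novak receives Lot E.

Optimal: Farahani→Lot B ($174), Novak→Lot E ($115), Tanaka→Lot G ($147), Mendoza→Lot A ($152), Delgado→Lot D ($175) — total 174+115+147+152+175 = $763.
Next-best assignment: Farahani→Lot B, Novak→Lot G, Tanaka→Lot A, Mendoza→Lot E, Delgado→Lot D = $746.
Swapping Delgado↔Mendoza (Delgado→Lot A $98, Mendoza→Lot D $38) loses 191.
No other one-to-one assignment exceeds $763.
Novak's own top lot is Lot G ($176), but forcing Novak→Lot G and reassigning the rest optimally gives only $746 — worse by 17.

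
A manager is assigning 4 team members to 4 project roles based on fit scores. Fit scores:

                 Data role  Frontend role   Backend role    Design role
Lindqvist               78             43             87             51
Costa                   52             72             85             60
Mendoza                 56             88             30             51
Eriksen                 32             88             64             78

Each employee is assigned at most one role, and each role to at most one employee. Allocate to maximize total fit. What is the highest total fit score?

Optimal: Lindqvist→Data role (78 pts), Costa→Backend role (85 pts), Mendoza→Frontend role (88 pts), Eriksen→Design role (78 pts) — total 78+85+88+78 = 329 pts.
Row-greedy (each employee in turn takes its best remaining role) gives 293 pts, worse by 36.
Swapping Eriksen↔Costa (Eriksen→Backend role 64 pts, Costa→Design role 60 pts) loses 39.

Maximum total: 329 pts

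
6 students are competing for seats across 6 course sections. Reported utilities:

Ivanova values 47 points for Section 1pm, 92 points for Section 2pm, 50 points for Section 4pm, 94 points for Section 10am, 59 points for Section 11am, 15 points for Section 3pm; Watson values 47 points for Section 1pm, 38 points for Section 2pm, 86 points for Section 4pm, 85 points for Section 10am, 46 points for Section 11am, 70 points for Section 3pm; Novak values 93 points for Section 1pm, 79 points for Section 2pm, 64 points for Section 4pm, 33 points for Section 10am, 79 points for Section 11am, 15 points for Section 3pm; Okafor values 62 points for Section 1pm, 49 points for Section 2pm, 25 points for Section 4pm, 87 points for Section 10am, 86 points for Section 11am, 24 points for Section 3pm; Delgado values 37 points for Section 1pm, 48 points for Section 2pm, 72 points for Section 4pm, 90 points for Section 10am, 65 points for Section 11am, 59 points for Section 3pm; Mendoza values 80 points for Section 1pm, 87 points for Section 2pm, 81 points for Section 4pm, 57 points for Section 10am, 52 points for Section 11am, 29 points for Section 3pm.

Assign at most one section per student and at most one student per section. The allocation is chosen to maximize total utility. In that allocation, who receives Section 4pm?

Optimal: Ivanova→Section 2pm (92 points), Watson→Section 3pm (70 points), Novak→Section 1pm (93 points), Okafor→Section 11am (86 points), Delgado→Section 10am (90 points), Mendoza→Section 4pm (81 points) — total 92+70+93+86+90+81 = 512 points.
Max-entry greedy (repeatedly take the single best remaining cell) gives 505 points, worse by 7.
Every other assignment is strictly worse.
Mendoza's own top section is Section 2pm (87 points), but forcing Mendoza→Section 2pm and reassigning the rest optimally gives only 505 points — worse by 7.

Mendoza receives Section 4pm.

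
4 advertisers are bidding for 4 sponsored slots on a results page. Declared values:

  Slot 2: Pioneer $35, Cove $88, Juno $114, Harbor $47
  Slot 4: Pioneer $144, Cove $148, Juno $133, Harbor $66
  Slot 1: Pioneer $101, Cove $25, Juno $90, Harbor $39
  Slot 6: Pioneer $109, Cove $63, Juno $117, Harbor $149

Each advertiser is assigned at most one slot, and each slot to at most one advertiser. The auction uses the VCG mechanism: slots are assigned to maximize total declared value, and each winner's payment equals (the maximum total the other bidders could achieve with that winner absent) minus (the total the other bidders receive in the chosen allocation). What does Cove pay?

Cove pays $43.

Efficient allocation: Pioneer→Slot 1 ($101), Cove→Slot 4 ($148), Juno→Slot 2 ($114), Harbor→Slot 6 ($149); total welfare W = $512.
Cove receives Slot 4 at value $148, so the others get W − 148 = $364.
Without Cove: best allocation of the remaining 3 bidders over all 4 slots is Pioneer→Slot 4 ($144), Juno→Slot 2 ($114), Harbor→Slot 6 ($149), total $407.
VCG payment = (others' best without Cove) − (others' welfare with Cove) = 407 − 364 = $43.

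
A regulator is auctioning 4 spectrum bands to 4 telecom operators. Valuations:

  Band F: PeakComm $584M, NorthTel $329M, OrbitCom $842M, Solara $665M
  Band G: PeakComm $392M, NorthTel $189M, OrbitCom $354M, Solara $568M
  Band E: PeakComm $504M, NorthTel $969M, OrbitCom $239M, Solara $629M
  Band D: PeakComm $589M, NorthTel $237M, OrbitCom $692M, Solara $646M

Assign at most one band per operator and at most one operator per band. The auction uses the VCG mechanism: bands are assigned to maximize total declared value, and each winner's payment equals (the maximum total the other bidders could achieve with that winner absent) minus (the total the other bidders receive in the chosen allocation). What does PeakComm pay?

Efficient allocation: PeakComm→Band D ($589M), NorthTel→Band E ($969M), OrbitCom→Band F ($842M), Solara→Band G ($568M); total welfare W = $2968M.
PeakComm receives Band D at value $589M, so the others get W − 589 = $2379M.
Without PeakComm: best allocation of the remaining 3 bidders over all 4 bands is NorthTel→Band E ($969M), OrbitCom→Band F ($842M), Solara→Band D ($646M), total $2457M.
VCG payment = (others' best without PeakComm) − (others' welfare with PeakComm) = 2457 − 2379 = $78M.

PeakComm pays $78M.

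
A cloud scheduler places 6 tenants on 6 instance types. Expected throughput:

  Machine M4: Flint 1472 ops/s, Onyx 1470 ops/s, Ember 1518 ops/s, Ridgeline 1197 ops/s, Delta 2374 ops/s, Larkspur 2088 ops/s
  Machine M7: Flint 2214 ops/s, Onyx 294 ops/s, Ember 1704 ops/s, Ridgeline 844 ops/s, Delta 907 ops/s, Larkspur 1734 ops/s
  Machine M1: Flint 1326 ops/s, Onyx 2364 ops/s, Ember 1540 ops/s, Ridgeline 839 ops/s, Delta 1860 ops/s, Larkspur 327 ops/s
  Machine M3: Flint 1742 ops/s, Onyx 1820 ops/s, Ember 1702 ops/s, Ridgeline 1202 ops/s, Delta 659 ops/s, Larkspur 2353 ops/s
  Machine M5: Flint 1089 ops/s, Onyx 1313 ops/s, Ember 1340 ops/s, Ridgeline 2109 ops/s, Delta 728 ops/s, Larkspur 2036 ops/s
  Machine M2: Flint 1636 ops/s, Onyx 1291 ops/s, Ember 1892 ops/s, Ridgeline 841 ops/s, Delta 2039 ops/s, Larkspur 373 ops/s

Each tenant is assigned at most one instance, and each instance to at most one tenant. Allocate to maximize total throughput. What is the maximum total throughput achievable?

Optimal: Flint→Machine M7 (2214 ops/s), Onyx→Machine M1 (2364 ops/s), Ember→Machine M2 (1892 ops/s), Ridgeline→Machine M5 (2109 ops/s), Delta→Machine M4 (2374 ops/s), Larkspur→Machine M3 (2353 ops/s) — total 2214+2364+1892+2109+2374+2353 = 13306 ops/s.

Maximum total: 13306 ops/s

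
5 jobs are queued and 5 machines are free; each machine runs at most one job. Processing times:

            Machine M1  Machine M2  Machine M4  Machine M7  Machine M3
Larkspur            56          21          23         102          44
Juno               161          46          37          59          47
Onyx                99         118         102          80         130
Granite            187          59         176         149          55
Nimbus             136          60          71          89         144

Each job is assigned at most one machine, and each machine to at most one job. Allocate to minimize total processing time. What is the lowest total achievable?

Optimal: Larkspur→Machine M1 (56 min), Juno→Machine M4 (37 min), Onyx→Machine M7 (80 min), Granite→Machine M3 (55 min), Nimbus→Machine M2 (60 min) — total 56+37+80+55+60 = 288 min.
Row-greedy (each job in turn takes its cheapest remaining machine) gives 329 min, worse by 41.

Min total: 288 min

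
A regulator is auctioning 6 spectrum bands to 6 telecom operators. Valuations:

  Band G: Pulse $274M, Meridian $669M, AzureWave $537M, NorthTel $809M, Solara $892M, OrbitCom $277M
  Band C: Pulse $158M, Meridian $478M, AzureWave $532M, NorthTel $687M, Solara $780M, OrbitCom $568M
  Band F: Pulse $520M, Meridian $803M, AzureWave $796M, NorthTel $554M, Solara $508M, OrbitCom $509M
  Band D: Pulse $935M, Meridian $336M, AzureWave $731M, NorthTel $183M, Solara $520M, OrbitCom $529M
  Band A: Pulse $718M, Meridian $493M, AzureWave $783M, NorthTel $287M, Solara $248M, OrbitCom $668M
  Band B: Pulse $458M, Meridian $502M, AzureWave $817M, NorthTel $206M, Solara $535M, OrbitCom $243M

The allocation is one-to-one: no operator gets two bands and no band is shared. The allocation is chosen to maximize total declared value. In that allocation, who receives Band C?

Optimal: Pulse→Band D ($935M), Meridian→Band F ($803M), AzureWave→Band B ($817M), NorthTel→Band G ($809M), Solara→Band C ($780M), OrbitCom→Band A ($668M) — total 935+803+817+809+780+668 = $4812M.
Solara's own top band is Band G ($892M), but forcing Solara→Band G and reassigning the rest optimally gives only $4802M — worse by 10.

Solara receives Band C.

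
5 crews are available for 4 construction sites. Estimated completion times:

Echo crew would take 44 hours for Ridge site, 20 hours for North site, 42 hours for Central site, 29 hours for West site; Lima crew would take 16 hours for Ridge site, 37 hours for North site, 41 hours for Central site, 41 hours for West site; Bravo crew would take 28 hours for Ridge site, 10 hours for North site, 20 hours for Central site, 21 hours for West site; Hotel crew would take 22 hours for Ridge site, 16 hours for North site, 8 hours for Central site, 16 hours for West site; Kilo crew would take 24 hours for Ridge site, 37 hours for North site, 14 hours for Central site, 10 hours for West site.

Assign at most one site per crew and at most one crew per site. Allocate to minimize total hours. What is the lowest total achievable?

Optimal: Lima crew→Ridge site (16 hours), Bravo crew→North site (10 hours), Hotel crew→Central site (8 hours), Kilo crew→West site (10 hours) — total 16+10+8+10 = 44 hours.

Minimum total: 44 hours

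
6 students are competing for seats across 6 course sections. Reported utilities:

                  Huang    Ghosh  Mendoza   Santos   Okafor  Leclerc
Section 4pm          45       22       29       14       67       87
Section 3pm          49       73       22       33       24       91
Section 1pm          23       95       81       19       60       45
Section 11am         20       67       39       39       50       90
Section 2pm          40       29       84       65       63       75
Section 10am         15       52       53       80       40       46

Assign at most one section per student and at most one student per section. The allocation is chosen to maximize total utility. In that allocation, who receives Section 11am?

Optimal: Huang→Section 3pm (49 points), Ghosh→Section 1pm (95 points), Mendoza→Section 2pm (84 points), Santos→Section 10am (80 points), Okafor→Section 4pm (67 points), Leclerc→Section 11am (90 points) — total 49+95+84+80+67+90 = 465 points.
Column-greedy (each section in turn goes to its best remaining student) gives 371 points, worse by 94.
Next-best assignment: Huang→Section 4pm, Ghosh→Section 1pm, Mendoza→Section 2pm, Santos→Section 10am, Okafor→Section 11am, Leclerc→Section 3pm = 445 points.
No other one-to-one assignment exceeds 465 points.
Leclerc's own top section is Section 3pm (91 points), but forcing Leclerc→Section 3pm and reassigning the rest optimally gives only 445 points — worse by 20.

Leclerc receives Section 11am.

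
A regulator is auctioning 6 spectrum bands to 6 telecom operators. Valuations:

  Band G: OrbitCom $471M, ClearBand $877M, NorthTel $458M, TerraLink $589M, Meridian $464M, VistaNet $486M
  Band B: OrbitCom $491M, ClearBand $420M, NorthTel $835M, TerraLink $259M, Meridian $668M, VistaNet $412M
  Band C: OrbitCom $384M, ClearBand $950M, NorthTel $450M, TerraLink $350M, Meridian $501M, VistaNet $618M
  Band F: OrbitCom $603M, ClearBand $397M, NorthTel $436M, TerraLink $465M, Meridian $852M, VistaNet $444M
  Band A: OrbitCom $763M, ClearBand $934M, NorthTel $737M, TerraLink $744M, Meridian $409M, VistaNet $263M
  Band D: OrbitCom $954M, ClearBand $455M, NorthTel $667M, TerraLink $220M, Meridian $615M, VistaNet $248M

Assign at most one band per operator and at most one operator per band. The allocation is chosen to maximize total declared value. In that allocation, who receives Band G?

Optimal: OrbitCom→Band D ($954M), ClearBand→Band G ($877M), NorthTel→Band B ($835M), TerraLink→Band A ($744M), Meridian→Band F ($852M), VistaNet→Band C ($618M) — total 954+877+835+744+852+618 = $4880M.
Max-entry greedy (repeatedly take the single best remaining cell) gives $4821M, worse by 59.
ClearBand's own top band is Band C ($950M), but forcing ClearBand→Band C and reassigning the rest optimally gives only $4821M — worse by 59.

ClearBand receives Band G.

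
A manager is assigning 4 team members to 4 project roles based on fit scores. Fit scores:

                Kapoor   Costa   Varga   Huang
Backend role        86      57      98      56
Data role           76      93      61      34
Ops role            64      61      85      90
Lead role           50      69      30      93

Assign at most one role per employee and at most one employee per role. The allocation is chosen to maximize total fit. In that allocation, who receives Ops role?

Optimal: Kapoor→Backend role (86 pts), Costa→Data role (93 pts), Varga→Ops role (85 pts), Huang→Lead role (93 pts) — total 86+93+85+93 = 357 pts.
Max-entry greedy (repeatedly take the single best remaining cell) gives 348 pts, worse by 9.
Next-best assignment: Kapoor→Ops role, Costa→Data role, Varga→Backend role, Huang→Lead role = 348 pts.
Checked against all permutations: 357 pts is optimal.
Varga's own top role is Backend role (98 pts), but forcing Varga→Backend role and reassigning the rest optimally gives only 348 pts — worse by 9.

Varga receives Ops role.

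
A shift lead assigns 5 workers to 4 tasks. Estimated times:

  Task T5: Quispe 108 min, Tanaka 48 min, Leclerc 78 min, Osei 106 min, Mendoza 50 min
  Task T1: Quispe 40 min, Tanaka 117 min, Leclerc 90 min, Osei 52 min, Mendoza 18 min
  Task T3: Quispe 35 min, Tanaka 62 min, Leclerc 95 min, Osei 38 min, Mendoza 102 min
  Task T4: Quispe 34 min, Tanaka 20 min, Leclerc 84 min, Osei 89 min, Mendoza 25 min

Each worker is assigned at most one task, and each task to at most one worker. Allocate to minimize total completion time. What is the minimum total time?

Minimum total: 138 min

Optimal: Tanaka→Task T5 (48 min), Mendoza→Task T1 (18 min), Osei→Task T3 (38 min), Quispe→Task T4 (34 min) — total 48+18+38+34 = 138 min.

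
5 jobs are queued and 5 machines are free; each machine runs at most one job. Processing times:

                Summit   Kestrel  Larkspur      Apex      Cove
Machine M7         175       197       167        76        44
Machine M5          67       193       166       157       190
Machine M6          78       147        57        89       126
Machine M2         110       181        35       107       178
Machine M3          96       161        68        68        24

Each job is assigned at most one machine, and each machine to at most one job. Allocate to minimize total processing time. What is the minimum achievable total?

Optimal: Summit→Machine M5 (67 min), Kestrel→Machine M6 (147 min), Larkspur→Machine M2 (35 min), Apex→Machine M7 (76 min), Cove→Machine M3 (24 min) — total 67+147+35+76+24 = 349 min.
Row-greedy (each job in turn takes its cheapest remaining machine) gives 361 min, worse by 12.
Next-best assignment: Summit→Machine M5, Kestrel→Machine M6, Larkspur→Machine M2, Apex→Machine M3, Cove→Machine M7 = 361 min.
Swapping Summit↔Apex (Summit→Machine M7 175 min, Apex→Machine M5 157 min) adds 189.

Minimum total: 349 min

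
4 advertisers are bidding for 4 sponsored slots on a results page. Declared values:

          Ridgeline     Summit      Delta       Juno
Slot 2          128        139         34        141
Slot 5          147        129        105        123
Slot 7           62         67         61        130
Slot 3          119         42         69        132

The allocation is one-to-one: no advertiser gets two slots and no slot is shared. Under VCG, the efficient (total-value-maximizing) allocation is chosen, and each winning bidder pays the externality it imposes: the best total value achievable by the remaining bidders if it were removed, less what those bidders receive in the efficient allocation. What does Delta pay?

Efficient allocation: Ridgeline→Slot 3 ($119), Summit→Slot 2 ($139), Delta→Slot 5 ($105), Juno→Slot 7 ($130); total welfare W = $493.
Delta receives Slot 5 at value $105, so the others get W − 105 = $388.
Without Delta: best allocation of the remaining 3 bidders over all 4 slots is Ridgeline→Slot 5 ($147), Summit→Slot 2 ($139), Juno→Slot 3 ($132), total $418.
VCG payment = (others' best without Delta) − (others' welfare with Delta) = 418 − 388 = $30.

Delta pays $30.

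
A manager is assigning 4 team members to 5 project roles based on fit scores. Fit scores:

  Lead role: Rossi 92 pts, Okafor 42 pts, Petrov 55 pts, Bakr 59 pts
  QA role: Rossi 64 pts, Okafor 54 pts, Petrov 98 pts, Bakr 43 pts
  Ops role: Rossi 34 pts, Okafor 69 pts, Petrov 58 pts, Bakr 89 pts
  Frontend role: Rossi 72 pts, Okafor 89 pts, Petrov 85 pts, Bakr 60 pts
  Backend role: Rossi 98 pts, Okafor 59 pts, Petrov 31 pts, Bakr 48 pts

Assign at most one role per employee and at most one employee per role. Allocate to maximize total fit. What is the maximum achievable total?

Max total: 374 pts

Optimal: Rossi→Backend role (98 pts), Okafor→Frontend role (89 pts), Petrov→QA role (98 pts), Bakr→Ops role (89 pts) — total 98+89+98+89 = 374 pts.
Column-greedy (each role in turn goes to its best remaining employee) gives 368 pts, worse by 6.
Swapping Petrov↔Rossi (Petrov→Backend role 31 pts, Rossi→QA role 64 pts) loses 101.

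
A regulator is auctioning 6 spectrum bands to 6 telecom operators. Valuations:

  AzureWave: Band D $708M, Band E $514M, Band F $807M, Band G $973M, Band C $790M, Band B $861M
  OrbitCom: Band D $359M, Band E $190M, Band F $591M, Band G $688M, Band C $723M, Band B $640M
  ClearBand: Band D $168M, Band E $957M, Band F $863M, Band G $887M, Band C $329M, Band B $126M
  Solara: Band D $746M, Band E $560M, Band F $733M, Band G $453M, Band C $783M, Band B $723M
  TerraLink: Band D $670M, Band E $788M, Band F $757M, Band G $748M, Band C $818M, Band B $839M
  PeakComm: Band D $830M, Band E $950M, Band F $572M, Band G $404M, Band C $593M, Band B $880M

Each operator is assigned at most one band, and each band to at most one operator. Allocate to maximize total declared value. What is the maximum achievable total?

Max total: $5094M

Optimal: AzureWave→Band G ($973M), OrbitCom→Band C ($723M), ClearBand→Band F ($863M), Solara→Band D ($746M), TerraLink→Band B ($839M), PeakComm→Band E ($950M) — total 973+723+863+746+839+950 = $5094M.
Swapping ClearBand↔PeakComm (ClearBand→Band E $957M, PeakComm→Band F $572M) loses 284.
Checked against all permutations: $5094M is optimal.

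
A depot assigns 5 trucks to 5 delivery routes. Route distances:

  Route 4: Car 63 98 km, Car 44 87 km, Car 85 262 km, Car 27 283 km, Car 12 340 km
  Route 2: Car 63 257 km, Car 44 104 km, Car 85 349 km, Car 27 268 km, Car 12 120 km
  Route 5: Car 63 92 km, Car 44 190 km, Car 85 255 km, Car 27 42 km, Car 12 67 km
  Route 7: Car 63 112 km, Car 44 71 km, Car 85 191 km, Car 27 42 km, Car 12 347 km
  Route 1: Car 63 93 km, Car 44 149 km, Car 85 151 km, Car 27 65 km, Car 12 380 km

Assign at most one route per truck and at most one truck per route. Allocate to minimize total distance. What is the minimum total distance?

Optimal: Car 63→Route 4 (98 km), Car 44→Route 2 (104 km), Car 85→Route 1 (151 km), Car 27→Route 7 (42 km), Car 12→Route 5 (67 km) — total 98+104+151+42+67 = 462 km.
Next-best assignment: Car 63→Route 4, Car 44→Route 7, Car 85→Route 1, Car 27→Route 5, Car 12→Route 2 = 482 km.

Minimum total: 462 km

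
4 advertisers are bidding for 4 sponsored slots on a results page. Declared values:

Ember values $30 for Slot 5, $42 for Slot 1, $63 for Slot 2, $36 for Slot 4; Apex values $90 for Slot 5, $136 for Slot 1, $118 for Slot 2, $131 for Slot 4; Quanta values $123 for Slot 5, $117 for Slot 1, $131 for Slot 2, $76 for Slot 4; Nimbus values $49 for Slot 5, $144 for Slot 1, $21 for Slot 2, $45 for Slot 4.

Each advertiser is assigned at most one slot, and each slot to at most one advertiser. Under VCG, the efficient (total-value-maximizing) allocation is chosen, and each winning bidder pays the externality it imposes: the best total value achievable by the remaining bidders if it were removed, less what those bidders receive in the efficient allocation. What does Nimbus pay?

Efficient allocation: Ember→Slot 2 ($63), Apex→Slot 4 ($131), Quanta→Slot 5 ($123), Nimbus→Slot 1 ($144); total welfare W = $461.
Nimbus receives Slot 1 at value $144, so the others get W − 144 = $317.
Without Nimbus: best allocation of the remaining 3 bidders over all 4 slots is Ember→Slot 2 ($63), Apex→Slot 1 ($136), Quanta→Slot 5 ($123), total $322.
VCG payment = (others' best without Nimbus) − (others' welfare with Nimbus) = 322 − 317 = $5.

Nimbus pays $5.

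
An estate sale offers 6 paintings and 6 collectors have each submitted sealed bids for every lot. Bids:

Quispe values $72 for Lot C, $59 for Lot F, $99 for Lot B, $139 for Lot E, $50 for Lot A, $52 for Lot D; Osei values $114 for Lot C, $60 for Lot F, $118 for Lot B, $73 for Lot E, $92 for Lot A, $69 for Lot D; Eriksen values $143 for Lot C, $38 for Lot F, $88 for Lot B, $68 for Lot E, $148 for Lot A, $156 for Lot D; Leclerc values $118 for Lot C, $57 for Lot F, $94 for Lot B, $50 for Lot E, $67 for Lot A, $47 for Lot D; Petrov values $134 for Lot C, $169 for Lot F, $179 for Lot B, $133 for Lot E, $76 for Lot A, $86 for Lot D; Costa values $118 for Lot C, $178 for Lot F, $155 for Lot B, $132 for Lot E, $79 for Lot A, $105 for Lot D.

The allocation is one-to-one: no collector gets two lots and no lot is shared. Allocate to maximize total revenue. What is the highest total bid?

Max total: $862

Optimal: Quispe→Lot E ($139), Osei→Lot A ($92), Eriksen→Lot D ($156), Leclerc→Lot C ($118), Petrov→Lot B ($179), Costa→Lot F ($178) — total 139+92+156+118+179+178 = $862.
Column-greedy (each lot in turn goes to its best remaining collector) gives $778, worse by 84.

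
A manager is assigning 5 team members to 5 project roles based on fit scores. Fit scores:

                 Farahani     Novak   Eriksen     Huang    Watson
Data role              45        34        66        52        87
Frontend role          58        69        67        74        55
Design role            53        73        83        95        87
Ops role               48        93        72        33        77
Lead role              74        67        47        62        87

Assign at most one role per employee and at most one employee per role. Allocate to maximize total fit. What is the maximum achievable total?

Treat this as an assignment problem: match each employee to one role.
Optimal: Farahani→Lead role (74 pts), Novak→Ops role (93 pts), Eriksen→Frontend role (67 pts), Huang→Design role (95 pts), Watson→Data role (87 pts) — total 74+93+67+95+87 = 416 pts.
Column-greedy (each role in turn goes to its best remaining employee) gives 411 pts, worse by 5.
Next-best assignment: Farahani→Lead role, Novak→Ops role, Eriksen→Design role, Huang→Frontend role, Watson→Data role = 411 pts.

Maximum total: 416 pts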